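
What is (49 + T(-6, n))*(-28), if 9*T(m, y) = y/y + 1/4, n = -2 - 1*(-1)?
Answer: -12383/9 ≈ -1375.9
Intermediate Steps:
n = -1 (n = -2 + 1 = -1)
T(m, y) = 5/36 (T(m, y) = (y/y + 1/4)/9 = (1 + 1*(¼))/9 = (1 + ¼)/9 = (⅑)*(5/4) = 5/36)
(49 + T(-6, n))*(-28) = (49 + 5/36)*(-28) = (1769/36)*(-28) = -12383/9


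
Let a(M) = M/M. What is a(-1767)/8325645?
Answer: 1/8325645 ≈ 1.2011e-7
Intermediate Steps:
a(M) = 1
a(-1767)/8325645 = 1/8325645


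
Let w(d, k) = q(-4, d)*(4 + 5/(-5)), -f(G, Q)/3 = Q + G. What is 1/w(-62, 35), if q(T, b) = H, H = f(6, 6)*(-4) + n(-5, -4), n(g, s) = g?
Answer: 1/417 ≈ 0.0023981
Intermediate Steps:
f(G, Q) = -3*G - 3*Q (f(G, Q) = -3*(Q + G) = -3*(G + Q) = -3*G - 3*Q)
H = 139 (H = (-3*6 - 3*6)*(-4) - 5 = (-18 - 18)*(-4) - 5 = -36*(-4) - 5 = 144 - 5 = 139)
q(T, b) = 139
w(d, k) = 417 (w(d, k) = 139*(4 + 5/(-5)) = 139*(4 + 5*(-⅕)) = 139*(4 - 1) = 139*3 = 417)
1/w(-62, 35) = 1/417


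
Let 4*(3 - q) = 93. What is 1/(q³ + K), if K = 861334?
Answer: 64/54593935 ≈ 1.1723e-6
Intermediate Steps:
q = -81/4 (q = 3 - ¼*93 = 3 - 93/4 = -81/4 ≈ -20.250)
1/(q³ + K) = 1/((-81/4)³ + 861334) = 1/(-531441/64 + 861334) = 1/(54593935/64) = 64/54593935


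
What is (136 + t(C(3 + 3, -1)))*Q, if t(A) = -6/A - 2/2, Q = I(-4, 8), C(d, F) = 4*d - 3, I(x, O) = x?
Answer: -3772/7 ≈ -538.86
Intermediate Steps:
C(d, F) = -3 + 4*d
Q = -4
t(A) = -1 - 6/A (t(A) = -6/A - 2*½ = -6/A - 1 = -1 - 6/A)
(136 + t(C(3 + 3, -1)))*Q = (136 + (-6 - (-3 + 4*(3 + 3)))/(-3 + 4*(3 + 3)))*(-4) = (136 + (-6 - (-3 + 4*6))/(-3 + 4*6))*(-4) = (136 + (-6 - (-3 + 24))/(-3 + 24))*(-4) = (136 + (-6 - 1*21)/21)*(-4) = (136 + (-6 - 21)/21)*(-4) = (136 + (1/21)*(-27))*(-4) = (136 - 9/7)*(-4) = (943/7)*(-4) = -3772/7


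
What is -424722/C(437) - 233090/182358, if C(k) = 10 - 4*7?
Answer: 195573886/8289 ≈ 23594.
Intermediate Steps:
C(k) = -18 (C(k) = 10 - 28 = -18)
-424722/C(437) - 233090/182358 = -424722/(-18) - 233090/182358 = -424722*(-1/18) - 233090*1/182358 = 70787/3 - 10595/8289 = 195573886/8289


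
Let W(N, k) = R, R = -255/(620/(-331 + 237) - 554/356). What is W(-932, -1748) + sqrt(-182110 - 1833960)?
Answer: 711110/22733 + I*sqrt(2016070) ≈ 31.281 + 1419.9*I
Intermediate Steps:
R = 711110/22733 (R = -255/(620/(-94) - 554*1/356) = -255/(620*(-1/94) - 277/178) = -255/(-310/47 - 277/178) = -255/(-68199/8366) = -255*(-8366/68199) = 711110/22733 ≈ 31.281)
W(N, k) = 711110/22733
W(-932, -1748) + sqrt(-182110 - 1833960) = 711110/22733 + sqrt(-182110 - 1833960) = 711110/22733 + sqrt(-2016070) = 711110/22733 + I*sqrt(2016070)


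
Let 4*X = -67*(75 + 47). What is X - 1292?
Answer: -6671/2 ≈ -3335.5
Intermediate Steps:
X = -4087/2 (X = (-67*(75 + 47))/4 = (-67*122)/4 = (¼)*(-8174) = -4087/2 ≈ -2043.5)
X - 1292 = -4087/2 - 1292 = -6671/2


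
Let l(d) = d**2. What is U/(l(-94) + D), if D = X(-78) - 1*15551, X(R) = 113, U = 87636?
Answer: -43818/3301 ≈ -13.274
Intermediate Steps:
D = -15438 (D = 113 - 1*15551 = 113 - 15551 = -15438)
U/(l(-94) + D) = 87636/((-94)**2 - 15438) = 87636/(8836 - 15438) = 87636/(-6602) = 87636*(-1/6602) = -43818/3301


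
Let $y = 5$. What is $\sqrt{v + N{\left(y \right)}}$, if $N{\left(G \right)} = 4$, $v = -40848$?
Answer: $2 i \sqrt{10211} \approx 202.1 i$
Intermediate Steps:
$\sqrt{v + N{\left(y \right)}} = \sqrt{-40848 + 4} = \sqrt{-40844} = 2 i \sqrt{10211}$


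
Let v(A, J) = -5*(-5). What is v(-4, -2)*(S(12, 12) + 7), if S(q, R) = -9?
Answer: -50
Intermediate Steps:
v(A, J) = 25
v(-4, -2)*(S(12, 12) + 7) = 25*(-9 + 7) = 25*(-2) = -50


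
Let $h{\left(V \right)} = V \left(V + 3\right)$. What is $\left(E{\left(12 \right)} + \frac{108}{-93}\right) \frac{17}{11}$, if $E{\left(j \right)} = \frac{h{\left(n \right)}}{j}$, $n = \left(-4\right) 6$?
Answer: $\frac{21522}{341} \approx 63.114$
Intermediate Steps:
$n = -24$
$h{\left(V \right)} = V \left(3 + V\right)$
$E{\left(j \right)} = \frac{504}{j}$ ($E{\left(j \right)} = \frac{\left(-24\right) \left(3 - 24\right)}{j} = \frac{\left(-24\right) \left(-21\right)}{j} = \frac{504}{j}$)
$\left(E{\left(12 \right)} + \frac{108}{-93}\right) \frac{17}{11} = \left(\frac{504}{12} + \frac{108}{-93}\right) \frac{17}{11} = \left(504 \cdot \frac{1}{12} + 108 \left(- \frac{1}{93}\right)\right) 17 \cdot \frac{1}{11} = \left(42 - \frac{36}{31}\right) \frac{17}{11} = \frac{1266}{31} \cdot \frac{17}{11} = \frac{21522}{341}$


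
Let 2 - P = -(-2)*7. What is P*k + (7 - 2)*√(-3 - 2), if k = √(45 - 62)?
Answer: I*(-12*√17 + 5*√5) ≈ -38.297*I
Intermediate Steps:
k = I*√17 (k = √(-17) = I*√17 ≈ 4.1231*I)
P = -12 (P = 2 - (-1)*(-2*7) = 2 - (-1)*(-14) = 2 - 1*14 = 2 - 14 = -12)
P*k + (7 - 2)*√(-3 - 2) = -12*I*√17 + (7 - 2)*√(-3 - 2) = -12*I*√17 + 5*√(-5) = -12*I*√17 + 5*(I*√5) = -12*I*√17 + 5*I*√5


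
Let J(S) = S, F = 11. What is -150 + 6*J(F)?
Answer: -84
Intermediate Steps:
-150 + 6*J(F) = -150 + 6*11 = -150 + 66 = -84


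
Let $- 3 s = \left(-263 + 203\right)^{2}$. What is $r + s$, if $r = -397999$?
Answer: $-399199$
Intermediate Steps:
$s = -1200$ ($s = - \frac{\left(-263 + 203\right)^{2}}{3} = - \frac{\left(-60\right)^{2}}{3} = \left(- \frac{1}{3}\right) 3600 = -1200$)
$r + s = -397999 - 1200 = -399199$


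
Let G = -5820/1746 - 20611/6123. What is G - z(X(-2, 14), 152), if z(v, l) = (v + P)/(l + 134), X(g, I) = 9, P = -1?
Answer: -34855/5181 ≈ -6.7275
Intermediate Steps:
z(v, l) = (-1 + v)/(134 + l) (z(v, l) = (v - 1)/(l + 134) = (-1 + v)/(134 + l))
G = -41021/6123 (G = -5820*1/1746 - 20611*1/6123 = -10/3 - 20611/6123 = -41021/6123 ≈ -6.6995)
G - z(X(-2, 14), 152) = -41021/6123 - (-1 + 9)/(134 + 152) = -41021/6123 - 8/286 = -41021/6123 - 1*4/143 = -41021/6123 - 4/143 = -34855/5181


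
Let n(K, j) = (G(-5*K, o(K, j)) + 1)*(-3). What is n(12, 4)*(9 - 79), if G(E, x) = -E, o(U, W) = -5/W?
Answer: 12810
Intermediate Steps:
n(K, j) = -3 - 15*K (n(K, j) = (-(-5)*K + 1)*(-3) = (5*K + 1)*(-3) = (1 + 5*K)*(-3) = -3 - 15*K)
n(12, 4)*(9 - 79) = (-3 - 15*12)*(9 - 79) = (-3 - 180)*(-70) = -183*(-70) = 12810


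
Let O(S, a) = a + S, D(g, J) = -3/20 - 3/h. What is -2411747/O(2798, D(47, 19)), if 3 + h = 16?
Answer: -627054220/727381 ≈ -862.07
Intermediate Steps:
h = 13 (h = -3 + 16 = 13)
D(g, J) = -99/260 (D(g, J) = -3/20 - 3/13 = -99/260)
O(S, a) = S + a
-2411747/O(2798, D(47, 19)) = -2411747/(2798 - 99/260) = -2411747/727381/260 = -2411747*260/727381 = -627054220/727381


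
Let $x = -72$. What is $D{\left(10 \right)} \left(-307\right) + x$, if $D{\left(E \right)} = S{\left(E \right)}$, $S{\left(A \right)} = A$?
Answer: $-3142$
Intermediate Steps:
$D{\left(E \right)} = E$
$D{\left(10 \right)} \left(-307\right) + x = 10 \left(-307\right) - 72 = -3070 - 72 = -3142$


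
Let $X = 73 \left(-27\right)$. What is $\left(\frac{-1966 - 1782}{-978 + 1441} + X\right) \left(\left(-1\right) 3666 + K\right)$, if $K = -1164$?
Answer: $\frac{4425830430}{463} \approx 9.559 \cdot 10^{6}$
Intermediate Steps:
$X = -1971$
$\left(\frac{-1966 - 1782}{-978 + 1441} + X\right) \left(\left(-1\right) 3666 + K\right) = \left(\frac{-1966 - 1782}{-978 + 1441} - 1971\right) \left(\left(-1\right) 3666 - 1164\right) = \left(- \frac{3748}{463} - 1971\right) \left(-3666 - 1164\right) = \left(\left(-3748\right) \frac{1}{463} - 1971\right) \left(-4830\right) = \left(- \frac{3748}{463} - 1971\right) \left(-4830\right) = \left(- \frac{916321}{463}\right) \left(-4830\right) = \frac{4425830430}{463}$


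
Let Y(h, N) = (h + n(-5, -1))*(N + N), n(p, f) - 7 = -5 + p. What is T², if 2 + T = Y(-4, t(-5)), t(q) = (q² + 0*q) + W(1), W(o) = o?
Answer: 133956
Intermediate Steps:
n(p, f) = 2 + p (n(p, f) = 7 + (-5 + p) = 2 + p)
t(q) = 1 + q² (t(q) = (q² + 0*q) + 1 = (q² + 0) + 1 = q² + 1 = 1 + q²)
Y(h, N) = 2*N*(-3 + h) (Y(h, N) = (h + (2 - 5))*(N + N) = (h - 3)*(2*N) = (-3 + h)*(2*N) = 2*N*(-3 + h))
T = -366 (T = -2 + 2*(1 + (-5)²)*(-3 - 4) = -2 + 2*(1 + 25)*(-7) = -2 + 2*26*(-7) = -2 - 364 = -366)
T² = (-366)² = 133956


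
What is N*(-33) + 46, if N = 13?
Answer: -383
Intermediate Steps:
N*(-33) + 46 = 13*(-33) + 46 = -429 + 46 = -383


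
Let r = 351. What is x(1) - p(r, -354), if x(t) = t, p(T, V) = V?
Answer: 355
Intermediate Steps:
x(1) - p(r, -354) = 1 - 1*(-354) = 1 + 354 = 355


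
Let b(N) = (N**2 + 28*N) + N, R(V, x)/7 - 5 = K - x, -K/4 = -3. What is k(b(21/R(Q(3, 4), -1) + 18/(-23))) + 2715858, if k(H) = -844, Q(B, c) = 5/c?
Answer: 2715014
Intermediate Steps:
K = 12 (K = -4*(-3) = 12)
R(V, x) = 119 - 7*x (R(V, x) = 35 + 7*(12 - x) = 35 + (84 - 7*x) = 119 - 7*x)
b(N) = N**2 + 29*N
k(b(21/R(Q(3, 4), -1) + 18/(-23))) + 2715858 = -844 + 2715858 = 2715014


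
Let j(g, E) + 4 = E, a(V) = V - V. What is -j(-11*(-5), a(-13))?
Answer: 4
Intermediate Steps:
a(V) = 0
j(g, E) = -4 + E
-j(-11*(-5), a(-13)) = -(-4 + 0) = -1*(-4) = 4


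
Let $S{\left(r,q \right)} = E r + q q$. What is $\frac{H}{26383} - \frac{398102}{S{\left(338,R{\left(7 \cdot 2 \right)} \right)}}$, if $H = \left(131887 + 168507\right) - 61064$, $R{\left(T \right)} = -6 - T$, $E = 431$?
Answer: $\frac{1746980191}{275283991} \approx 6.3461$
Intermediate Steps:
$H = 239330$ ($H = 300394 - 61064 = 239330$)
$S{\left(r,q \right)} = q^{2} + 431 r$ ($S{\left(r,q \right)} = 431 r + q q = 431 r + q^{2} = q^{2} + 431 r$)
$\frac{H}{26383} - \frac{398102}{S{\left(338,R{\left(7 \cdot 2 \right)} \right)}} = \frac{239330}{26383} - \frac{398102}{\left(-6 - 7 \cdot 2\right)^{2} + 431 \cdot 338} = 239330 \cdot \frac{1}{26383} - \frac{398102}{\left(-6 - 14\right)^{2} + 145678} = \frac{34190}{3769} - \frac{398102}{\left(-6 - 14\right)^{2} + 145678} = \frac{34190}{3769} - \frac{398102}{\left(-20\right)^{2} + 145678} = \frac{34190}{3769} - \frac{398102}{400 + 145678} = \frac{34190}{3769} - \frac{398102}{146078} = \frac{34190}{3769} - \frac{199051}{73039} = \frac{1746980191}{275283991}$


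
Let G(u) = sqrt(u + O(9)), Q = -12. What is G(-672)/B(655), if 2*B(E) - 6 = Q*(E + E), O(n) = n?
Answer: -I*sqrt(663)/7857 ≈ -0.0032772*I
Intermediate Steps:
B(E) = 3 - 12*E (B(E) = 3 + (-12*(E + E))/2 = 3 + (-24*E)/2 = 3 - 12*E)
G(u) = sqrt(9 + u) (G(u) = sqrt(u + 9) = sqrt(9 + u))
G(-672)/B(655) = sqrt(9 - 672)/(3 - 12*655) = sqrt(-663)/(3 - 7860) = (I*sqrt(663))/(-7857) = (I*sqrt(663))*(-1/7857) = -I*sqrt(663)/7857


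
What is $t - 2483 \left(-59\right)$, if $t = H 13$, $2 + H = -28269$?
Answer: $-221026$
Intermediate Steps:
$H = -28271$ ($H = -2 - 28269 = -28271$)
$t = -367523$ ($t = \left(-28271\right) 13 = -367523$)
$t - 2483 \left(-59\right) = -367523 - 2483 \left(-59\right) = -367523 - -146497 = -367523 + 146497 = -221026$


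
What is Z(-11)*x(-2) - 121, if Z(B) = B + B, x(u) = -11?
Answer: 121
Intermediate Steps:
Z(B) = 2*B
Z(-11)*x(-2) - 121 = (2*(-11))*(-11) - 121 = -22*(-11) - 121 = 242 - 121 = 121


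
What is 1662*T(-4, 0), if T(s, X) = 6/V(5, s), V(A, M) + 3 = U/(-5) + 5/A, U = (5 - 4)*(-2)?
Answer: -12465/2 ≈ -6232.5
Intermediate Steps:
U = -2 (U = 1*(-2) = -2)
V(A, M) = -13/5 + 5/A (V(A, M) = -3 + (-2/(-5) + 5/A) = -3 + (-2*(-1/5) + 5/A) = -3 + (2/5 + 5/A) = -13/5 + 5/A)
T(s, X) = -15/4 (T(s, X) = 6/(-13/5 + 5/5) = 6/(-13/5 + 5*(1/5)) = 6/(-13/5 + 1) = 6/(-8/5) = 6*(-5/8) = -15/4)
1662*T(-4, 0) = 1662*(-15/4) = -12465/2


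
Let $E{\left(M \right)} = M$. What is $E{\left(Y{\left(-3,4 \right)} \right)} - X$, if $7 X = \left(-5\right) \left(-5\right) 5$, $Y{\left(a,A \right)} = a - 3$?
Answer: $- \frac{167}{7} \approx -23.857$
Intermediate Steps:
$Y{\left(a,A \right)} = -3 + a$
$X = \frac{125}{7}$ ($X = \frac{\left(-5\right) \left(-5\right) 5}{7} = \frac{25 \cdot 5}{7} = \frac{1}{7} \cdot 125 = \frac{125}{7} \approx 17.857$)
$E{\left(Y{\left(-3,4 \right)} \right)} - X = \left(-3 - 3\right) - \frac{125}{7} = -6 - \frac{125}{7} = - \frac{167}{7}$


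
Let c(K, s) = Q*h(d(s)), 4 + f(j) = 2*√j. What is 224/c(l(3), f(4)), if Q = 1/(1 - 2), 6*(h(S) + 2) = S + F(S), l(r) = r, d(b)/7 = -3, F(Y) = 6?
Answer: 448/9 ≈ 49.778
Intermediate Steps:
d(b) = -21 (d(b) = 7*(-3) = -21)
h(S) = -1 + S/6 (h(S) = -2 + (S + 6)/6 = -2 + (6 + S)/6 = -2 + (1 + S/6) = -1 + S/6)
f(j) = -4 + 2*√j
Q = -1 (Q = 1/(-1) = -1)
c(K, s) = 9/2 (c(K, s) = -(-1 + (⅙)*(-21)) = -(-1 - 7/2) = -1*(-9/2) = 9/2)
224/c(l(3), f(4)) = 224/(9/2) = 224*(2/9) = 448/9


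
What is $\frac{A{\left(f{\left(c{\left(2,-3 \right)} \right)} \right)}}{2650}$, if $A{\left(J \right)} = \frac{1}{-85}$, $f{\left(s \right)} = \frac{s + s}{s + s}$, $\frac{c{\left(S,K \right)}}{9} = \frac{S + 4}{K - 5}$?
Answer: $- \frac{1}{225250} \approx -4.4395 \cdot 10^{-6}$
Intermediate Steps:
$c{\left(S,K \right)} = \frac{9 \left(4 + S\right)}{-5 + K}$ ($c{\left(S,K \right)} = 9 \frac{S + 4}{K - 5} = 9 \frac{4 + S}{-5 + K} = \frac{9 \left(4 + S\right)}{-5 + K}$)
$f{\left(s \right)} = 1$ ($f{\left(s \right)} = \frac{2 s}{2 s} = 2 s \frac{1}{2 s} = 1$)
$A{\left(J \right)} = - \frac{1}{85}$
$\frac{A{\left(f{\left(c{\left(2,-3 \right)} \right)} \right)}}{2650} = - \frac{1}{85 \cdot 2650} = \left(- \frac{1}{85}\right) \frac{1}{2650} = - \frac{1}{225250}$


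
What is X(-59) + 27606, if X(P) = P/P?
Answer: 27607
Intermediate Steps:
X(P) = 1
X(-59) + 27606 = 1 + 27606 = 27607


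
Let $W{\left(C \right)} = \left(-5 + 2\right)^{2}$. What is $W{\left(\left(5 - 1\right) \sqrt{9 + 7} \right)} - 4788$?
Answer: $-4779$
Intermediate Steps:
$W{\left(C \right)} = 9$ ($W{\left(C \right)} = \left(-3\right)^{2} = 9$)
$W{\left(\left(5 - 1\right) \sqrt{9 + 7} \right)} - 4788 = 9 - 4788 = -4779$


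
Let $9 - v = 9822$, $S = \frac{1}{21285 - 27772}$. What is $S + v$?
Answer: $- \frac{63656932}{6487} \approx -9813.0$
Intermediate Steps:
$S = - \frac{1}{6487}$ ($S = \frac{1}{-6487} = - \frac{1}{6487} \approx -0.00015415$)
$v = -9813$ ($v = 9 - 9822 = -9813$)
$S + v = - \frac{1}{6487} - 9813 = - \frac{63656932}{6487}$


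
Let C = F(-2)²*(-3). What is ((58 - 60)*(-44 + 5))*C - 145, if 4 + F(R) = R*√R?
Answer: -2017 - 3744*I*√2 ≈ -2017.0 - 5294.8*I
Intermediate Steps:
F(R) = -4 + R^(3/2) (F(R) = -4 + R*√R = -4 + R^(3/2))
C = -3*(-4 - 2*I*√2)² (C = (-4 + (-2)^(3/2))²*(-3) = (-4 - 2*I*√2)²*(-3) = -3*(-4 - 2*I*√2)² ≈ -24.0 - 67.882*I)
((58 - 60)*(-44 + 5))*C - 145 = ((58 - 60)*(-44 + 5))*(-24 - 48*I*√2) - 145 = (-2*(-39))*(-24 - 48*I*√2) - 145 = 78*(-24 - 48*I*√2) - 145 = (-1872 - 3744*I*√2) - 145 = -2017 - 3744*I*√2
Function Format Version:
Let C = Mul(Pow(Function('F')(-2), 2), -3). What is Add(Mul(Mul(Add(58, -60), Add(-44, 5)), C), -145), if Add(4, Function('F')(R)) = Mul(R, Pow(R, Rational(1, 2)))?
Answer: Add(-2017, Mul(-3744, I, Pow(2, Rational(1, 2)))) ≈ Add(-2017.0, Mul(-5294.8, I))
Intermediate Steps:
Function('F')(R) = Add(-4, Pow(R, Rational(3, 2))) (Function('F')(R) = Add(-4, Mul(R, Pow(R, Rational(1, 2)))) = Add(-4, Pow(R, Rational(3, 2))))
C = Mul(-3, Pow(Add(-4, Mul(-2, I, Pow(2, Rational(1, 2)))), 2)) (C = Mul(Pow(Add(-4, Pow(-2, Rational(3, 2))), 2), -3) = Mul(Pow(Add(-4, Mul(-2, I, Pow(2, Rational(1, 2)))), 2), -3) = Mul(-3, Pow(Add(-4, Mul(-2, I, Pow(2, Rational(1, 2)))), 2)) ≈ Add(-24.000, Mul(-67.882, I)))
Add(Mul(Mul(Add(58, -60), Add(-44, 5)), C), -145) = Add(Mul(Mul(Add(58, -60), Add(-44, 5)), Add(-24, Mul(-48, I, Pow(2, Rational(1, 2))))), -145) = Add(Mul(Mul(-2, -39), Add(-24, Mul(-48, I, Pow(2, Rational(1, 2))))), -145) = Add(Mul(78, Add(-24, Mul(-48, I, Pow(2, Rational(1, 2))))), -145) = Add(Add(-1872, Mul(-3744, I, Pow(2, Rational(1, 2)))), -145) = Add(-2017, Mul(-3744, I, Pow(2, Rational(1, 2))))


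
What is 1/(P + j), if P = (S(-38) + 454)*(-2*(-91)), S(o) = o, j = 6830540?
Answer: 1/6906252 ≈ 1.4480e-7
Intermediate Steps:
P = 75712 (P = (-38 + 454)*(-2*(-91)) = 416*182 = 75712)
1/(P + j) = 1/(75712 + 6830540) = 1/6906252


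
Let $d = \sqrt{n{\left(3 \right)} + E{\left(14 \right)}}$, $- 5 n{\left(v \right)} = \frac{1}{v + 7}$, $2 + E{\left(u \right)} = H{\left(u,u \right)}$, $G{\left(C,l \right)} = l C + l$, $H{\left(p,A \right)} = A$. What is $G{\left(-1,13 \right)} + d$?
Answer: $\frac{\sqrt{1198}}{10} \approx 3.4612$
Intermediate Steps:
$G{\left(C,l \right)} = l + C l$ ($G{\left(C,l \right)} = C l + l = l + C l$)
$E{\left(u \right)} = -2 + u$
$n{\left(v \right)} = - \frac{1}{5 \left(7 + v\right)}$ ($n{\left(v \right)} = - \frac{1}{5 \left(v + 7\right)} = - \frac{1}{5 \left(7 + v\right)}$)
$d = \frac{\sqrt{1198}}{10}$ ($d = \sqrt{- \frac{1}{35 + 5 \cdot 3} + \left(-2 + 14\right)} = \sqrt{- \frac{1}{35 + 15} + 12} = \sqrt{- \frac{1}{50} + 12} = \sqrt{\frac{599}{50}} = \frac{\sqrt{1198}}{10} \approx 3.4612$)
$G{\left(-1,13 \right)} + d = 13 \left(1 - 1\right) + \frac{\sqrt{1198}}{10} = 13 \cdot 0 + \frac{\sqrt{1198}}{10} = 0 + \frac{\sqrt{1198}}{10} = \frac{\sqrt{1198}}{10}$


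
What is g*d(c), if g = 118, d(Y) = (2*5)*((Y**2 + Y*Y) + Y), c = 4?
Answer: 42480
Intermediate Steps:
d(Y) = 10*Y + 20*Y**2 (d(Y) = 10*((Y**2 + Y**2) + Y) = 10*(2*Y**2 + Y) = 10*(Y + 2*Y**2) = 10*Y + 20*Y**2)
g*d(c) = 118*(10*4*(1 + 2*4)) = 118*(10*4*(1 + 8)) = 118*(10*4*9) = 118*360 = 42480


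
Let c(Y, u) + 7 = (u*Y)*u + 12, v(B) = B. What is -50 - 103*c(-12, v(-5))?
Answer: 30335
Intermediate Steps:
c(Y, u) = 5 + Y*u² (c(Y, u) = -7 + ((u*Y)*u + 12) = -7 + ((Y*u)*u + 12) = -7 + (Y*u² + 12) = -7 + (12 + Y*u²) = 5 + Y*u²)
-50 - 103*c(-12, v(-5)) = -50 - 103*(5 - 12*(-5)²) = -50 - 103*(5 - 12*25) = -50 - 103*(5 - 300) = -50 - 103*(-295) = -50 + 30385 = 30335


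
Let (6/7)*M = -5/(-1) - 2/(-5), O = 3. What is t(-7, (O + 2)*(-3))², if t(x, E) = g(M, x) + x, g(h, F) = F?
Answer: 196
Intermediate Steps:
M = 63/10 (M = 7*(-5/(-1) - 2/(-5))/6 = 7*(-5*(-1) - 2*(-⅕))/6 = 7*(5 + ⅖)/6 = (7/6)*(27/5) = 63/10 ≈ 6.3000)
t(x, E) = 2*x (t(x, E) = x + x = 2*x)
t(-7, (O + 2)*(-3))² = (2*(-7))² = (-14)² = 196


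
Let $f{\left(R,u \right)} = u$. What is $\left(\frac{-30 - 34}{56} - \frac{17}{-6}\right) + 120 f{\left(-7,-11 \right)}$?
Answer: $- \frac{55369}{42} \approx -1318.3$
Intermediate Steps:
$\left(\frac{-30 - 34}{56} - \frac{17}{-6}\right) + 120 f{\left(-7,-11 \right)} = \left(\frac{-30 - 34}{56} - \frac{17}{-6}\right) + 120 \left(-11\right) = \left(\left(-30 - 34\right) \frac{1}{56} - - \frac{17}{6}\right) - 1320 = \left(\left(-64\right) \frac{1}{56} + \frac{17}{6}\right) - 1320 = \left(- \frac{8}{7} + \frac{17}{6}\right) - 1320 = \frac{71}{42} - 1320 = - \frac{55369}{42}$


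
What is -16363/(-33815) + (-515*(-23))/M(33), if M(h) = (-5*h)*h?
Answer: -62288428/36824535 ≈ -1.6915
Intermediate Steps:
M(h) = -5*h**2
-16363/(-33815) + (-515*(-23))/M(33) = -16363/(-33815) + (-515*(-23))/((-5*33**2)) = -16363*(-1/33815) + 11845/((-5*1089)) = 16363/33815 + 11845/(-5445) = 16363/33815 + 11845*(-1/5445) = 16363/33815 - 2369/1089 = -62288428/36824535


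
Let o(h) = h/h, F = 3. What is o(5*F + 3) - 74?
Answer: -73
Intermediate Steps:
o(h) = 1
o(5*F + 3) - 74 = 1 - 74 = -73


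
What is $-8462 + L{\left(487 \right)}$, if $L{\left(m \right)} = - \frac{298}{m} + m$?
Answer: $- \frac{3884123}{487} \approx -7975.6$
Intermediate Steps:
$L{\left(m \right)} = m - \frac{298}{m}$
$-8462 + L{\left(487 \right)} = -8462 + \left(487 - \frac{298}{487}\right) = -8462 + \frac{236871}{487} = - \frac{3884123}{487}$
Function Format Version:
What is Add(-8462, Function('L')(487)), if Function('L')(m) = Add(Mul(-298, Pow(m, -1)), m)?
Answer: Rational(-3884123, 487) ≈ -7975.6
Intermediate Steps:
Function('L')(m) = Add(m, Mul(-298, Pow(m, -1)))
Add(-8462, Function('L')(487)) = Add(-8462, Add(487, Mul(-298, Pow(487, -1)))) = Add(-8462, Add(487, Mul(-298, Rational(1, 487)))) = Add(-8462, Add(487, Rational(-298, 487))) = Add(-8462, Rational(236871, 487)) = Rational(-3884123, 487)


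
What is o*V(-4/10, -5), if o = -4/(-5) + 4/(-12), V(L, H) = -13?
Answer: -91/15 ≈ -6.0667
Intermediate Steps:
o = 7/15 (o = -4*(-⅕) + 4*(-1/12) = ⅘ - ⅓ = 7/15 ≈ 0.46667)
o*V(-4/10, -5) = (7/15)*(-13) = -91/15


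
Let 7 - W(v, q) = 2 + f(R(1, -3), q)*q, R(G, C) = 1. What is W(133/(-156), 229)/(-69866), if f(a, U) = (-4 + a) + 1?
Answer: -463/69866 ≈ -0.0066270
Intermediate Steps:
f(a, U) = -3 + a
W(v, q) = 5 + 2*q (W(v, q) = 7 - (2 + (-3 + 1)*q) = 7 - (2 - 2*q) = 7 + (-2 + 2*q) = 5 + 2*q)
W(133/(-156), 229)/(-69866) = (5 + 2*229)/(-69866) = (5 + 458)*(-1/69866) = 463*(-1/69866) = -463/69866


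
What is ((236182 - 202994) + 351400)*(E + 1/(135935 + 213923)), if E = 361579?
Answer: 24325442094236202/174929 ≈ 1.3906e+11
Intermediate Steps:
((236182 - 202994) + 351400)*(E + 1/(135935 + 213923)) = ((236182 - 202994) + 351400)*(361579 + 1/(135935 + 213923)) = (33188 + 351400)*(361579 + 1/349858) = 384588*(361579 + 1/349858) = 384588*(126501305783/349858) = 24325442094236202/174929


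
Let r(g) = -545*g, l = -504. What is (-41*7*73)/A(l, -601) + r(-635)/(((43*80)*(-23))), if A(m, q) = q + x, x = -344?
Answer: 38017207/2136240 ≈ 17.796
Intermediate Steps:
A(m, q) = -344 + q (A(m, q) = q - 344 = -344 + q)
(-41*7*73)/A(l, -601) + r(-635)/(((43*80)*(-23))) = (-41*7*73)/(-344 - 601) + (-545*(-635))/(((43*80)*(-23))) = -287*73/(-945) + 346075/((3440*(-23))) = -20951*(-1/945) + 346075/(-79120) = 2993/135 + 346075*(-1/79120) = 2993/135 - 69215/15824 = 38017207/2136240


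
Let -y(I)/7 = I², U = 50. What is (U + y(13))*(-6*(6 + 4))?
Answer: 67980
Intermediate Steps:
y(I) = -7*I²
(U + y(13))*(-6*(6 + 4)) = (50 - 7*13²)*(-6*(6 + 4)) = (50 - 7*169)*(-6*10) = (50 - 1183)*(-60) = -1133*(-60) = 67980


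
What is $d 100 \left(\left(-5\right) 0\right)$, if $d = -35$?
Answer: $0$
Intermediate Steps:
$d 100 \left(\left(-5\right) 0\right) = \left(-35\right) 100 \left(\left(-5\right) 0\right) = \left(-3500\right) 0 = 0$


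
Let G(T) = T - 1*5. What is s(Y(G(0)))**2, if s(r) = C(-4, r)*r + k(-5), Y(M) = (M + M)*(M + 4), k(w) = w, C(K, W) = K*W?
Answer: 164025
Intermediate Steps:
G(T) = -5 + T (G(T) = T - 5 = -5 + T)
Y(M) = 2*M*(4 + M) (Y(M) = (2*M)*(4 + M) = 2*M*(4 + M))
s(r) = -5 - 4*r**2 (s(r) = (-4*r)*r - 5 = -4*r**2 - 5 = -5 - 4*r**2)
s(Y(G(0)))**2 = (-5 - 4*4*(-5 + 0)**2*(4 + (-5 + 0))**2)**2 = (-5 - 4*100*(4 - 5)**2)**2 = (-5 - 4*(2*(-5)*(-1))**2)**2 = (-5 - 4*10**2)**2 = (-5 - 4*100)**2 = (-5 - 400)**2 = (-405)**2 = 164025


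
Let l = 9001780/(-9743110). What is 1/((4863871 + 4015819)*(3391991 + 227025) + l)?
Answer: 974311/31310205155425607262 ≈ 3.1118e-14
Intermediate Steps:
l = -900178/974311 (l = 9001780*(-1/9743110) = -900178/974311 ≈ -0.92391)
1/((4863871 + 4015819)*(3391991 + 227025) + l) = 1/((4863871 + 4015819)*(3391991 + 227025) - 900178/974311) = 1/(8879690*3619016 - 900178/974311) = 1/(32135740185040 - 900178/974311) = 1/(31310205155425607262/974311) = 974311/31310205155425607262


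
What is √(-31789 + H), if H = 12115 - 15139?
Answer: I*√34813 ≈ 186.58*I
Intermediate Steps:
H = -3024
√(-31789 + H) = √(-31789 - 3024) = √(-34813) = I*√34813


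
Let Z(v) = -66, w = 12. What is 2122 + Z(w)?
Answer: 2056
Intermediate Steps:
2122 + Z(w) = 2122 - 66 = 2056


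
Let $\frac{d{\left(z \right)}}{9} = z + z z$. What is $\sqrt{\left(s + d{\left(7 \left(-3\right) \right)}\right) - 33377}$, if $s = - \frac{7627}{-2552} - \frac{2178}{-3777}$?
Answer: $\frac{i \sqrt{90813870754662}}{55396} \approx 172.03 i$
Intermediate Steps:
$d{\left(z \right)} = 9 z + 9 z^{2}$ ($d{\left(z \right)} = 9 \left(z + z z\right) = 9 \left(z + z^{2}\right) = 9 z + 9 z^{2}$)
$s = \frac{395005}{110792}$ ($s = \left(-7627\right) \left(- \frac{1}{2552}\right) - - \frac{726}{1259} = \frac{263}{88} + \frac{726}{1259} = \frac{395005}{110792} \approx 3.5653$)
$\sqrt{\left(s + d{\left(7 \left(-3\right) \right)}\right) - 33377} = \sqrt{\left(\frac{395005}{110792} + 9 \cdot 7 \left(-3\right) \left(1 + 7 \left(-3\right)\right)\right) - 33377} = \sqrt{\left(\frac{395005}{110792} + 9 \left(-21\right) \left(1 - 21\right)\right) - 33377} = \sqrt{\left(\frac{395005}{110792} + 9 \left(-21\right) \left(-20\right)\right) - 33377} = \sqrt{\left(\frac{395005}{110792} + 3780\right) - 33377} = \sqrt{\frac{419188765}{110792} - 33377} = \sqrt{- \frac{3278715819}{110792}} = \frac{i \sqrt{90813870754662}}{55396}$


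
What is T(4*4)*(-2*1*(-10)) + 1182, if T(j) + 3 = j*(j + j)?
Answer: 11362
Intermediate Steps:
T(j) = -3 + 2*j**2 (T(j) = -3 + j*(j + j) = -3 + j*(2*j) = -3 + 2*j**2)
T(4*4)*(-2*1*(-10)) + 1182 = (-3 + 2*(4*4)**2)*(-2*1*(-10)) + 1182 = (-3 + 2*16**2)*(-2*(-10)) + 1182 = (-3 + 2*256)*20 + 1182 = (-3 + 512)*20 + 1182 = 509*20 + 1182 = 10180 + 1182 = 11362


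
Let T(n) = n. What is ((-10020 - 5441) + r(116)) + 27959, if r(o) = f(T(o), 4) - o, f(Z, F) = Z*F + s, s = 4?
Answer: 12850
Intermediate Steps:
f(Z, F) = 4 + F*Z (f(Z, F) = Z*F + 4 = F*Z + 4 = 4 + F*Z)
r(o) = 4 + 3*o (r(o) = (4 + 4*o) - o = 4 + 3*o)
((-10020 - 5441) + r(116)) + 27959 = ((-10020 - 5441) + (4 + 3*116)) + 27959 = (-15461 + (4 + 348)) + 27959 = (-15461 + 352) + 27959 = -15109 + 27959 = 12850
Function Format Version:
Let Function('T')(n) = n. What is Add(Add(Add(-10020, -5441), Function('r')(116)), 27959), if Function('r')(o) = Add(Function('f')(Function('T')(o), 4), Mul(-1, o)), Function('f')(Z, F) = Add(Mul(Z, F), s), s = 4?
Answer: 12850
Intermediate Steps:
Function('f')(Z, F) = Add(4, Mul(F, Z)) (Function('f')(Z, F) = Add(Mul(Z, F), 4) = Add(Mul(F, Z), 4) = Add(4, Mul(F, Z)))
Function('r')(o) = Add(4, Mul(3, o)) (Function('r')(o) = Add(Add(4, Mul(4, o)), Mul(-1, o)) = Add(4, Mul(3, o)))
Add(Add(Add(-10020, -5441), Function('r')(116)), 27959) = Add(Add(Add(-10020, -5441), Add(4, Mul(3, 116))), 27959) = Add(Add(-15461, Add(4, 348)), 27959) = Add(Add(-15461, 352), 27959) = Add(-15109, 27959) = 12850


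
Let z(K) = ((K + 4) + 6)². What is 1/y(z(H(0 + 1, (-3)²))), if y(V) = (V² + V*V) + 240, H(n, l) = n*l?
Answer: 1/260882 ≈ 3.8331e-6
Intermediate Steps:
H(n, l) = l*n
z(K) = (10 + K)² (z(K) = ((4 + K) + 6)² = (10 + K)²)
y(V) = 240 + 2*V² (y(V) = (V² + V²) + 240 = 2*V² + 240 = 240 + 2*V²)
1/y(z(H(0 + 1, (-3)²))) = 1/(240 + 2*((10 + (-3)²*(0 + 1))²)²) = 1/(240 + 2*((10 + 9*1)²)²) = 1/(240 + 2*((10 + 9)²)²) = 1/(240 + 2*(19²)²) = 1/(240 + 2*361²) = 1/(240 + 2*130321) = 1/(240 + 260642) = 1/260882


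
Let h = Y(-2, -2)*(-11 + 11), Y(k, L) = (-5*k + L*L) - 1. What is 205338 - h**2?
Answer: 205338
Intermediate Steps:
Y(k, L) = -1 + L**2 - 5*k (Y(k, L) = (-5*k + L**2) - 1 = (L**2 - 5*k) - 1 = -1 + L**2 - 5*k)
h = 0 (h = (-1 + (-2)**2 - 5*(-2))*(-11 + 11) = (-1 + 4 + 10)*0 = 13*0 = 0)
205338 - h**2 = 205338 - 1*0**2 = 205338 - 1*0 = 205338 + 0 = 205338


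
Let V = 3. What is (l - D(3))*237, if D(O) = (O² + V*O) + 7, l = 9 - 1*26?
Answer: -9954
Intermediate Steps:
l = -17 (l = 9 - 26 = -17)
D(O) = 7 + O² + 3*O (D(O) = (O² + 3*O) + 7 = 7 + O² + 3*O)
(l - D(3))*237 = (-17 - (7 + 3² + 3*3))*237 = (-17 - (7 + 9 + 9))*237 = (-17 - 1*25)*237 = (-17 - 25)*237 = -42*237 = -9954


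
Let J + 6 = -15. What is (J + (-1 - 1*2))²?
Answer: 576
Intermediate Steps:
J = -21 (J = -6 - 15 = -21)
(J + (-1 - 1*2))² = (-21 + (-1 - 1*2))² = (-21 + (-1 - 2))² = (-21 - 3)² = (-24)² = 576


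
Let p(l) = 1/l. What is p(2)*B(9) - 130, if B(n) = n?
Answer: -251/2 ≈ -125.50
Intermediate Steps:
p(2)*B(9) - 130 = 9/2 - 130 = -251/2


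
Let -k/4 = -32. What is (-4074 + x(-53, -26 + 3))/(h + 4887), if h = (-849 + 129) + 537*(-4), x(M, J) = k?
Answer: -3946/2019 ≈ -1.9544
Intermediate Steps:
k = 128 (k = -4*(-32) = 128)
x(M, J) = 128
h = -2868 (h = -720 - 2148 = -2868)
(-4074 + x(-53, -26 + 3))/(h + 4887) = (-4074 + 128)/(-2868 + 4887) = -3946/2019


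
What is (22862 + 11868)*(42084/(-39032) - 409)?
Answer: -9926684885/697 ≈ -1.4242e+7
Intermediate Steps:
(22862 + 11868)*(42084/(-39032) - 409) = 34730*(42084*(-1/39032) - 409) = 34730*(-1503/1394 - 409) = 34730*(-571649/1394) = -9926684885/697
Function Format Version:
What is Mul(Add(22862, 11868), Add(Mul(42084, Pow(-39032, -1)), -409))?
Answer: Rational(-9926684885, 697) ≈ -1.4242e+7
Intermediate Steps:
Mul(Add(22862, 11868), Add(Mul(42084, Pow(-39032, -1)), -409)) = Mul(34730, Add(Mul(42084, Rational(-1, 39032)), -409)) = Mul(34730, Add(Rational(-1503, 1394), -409)) = Mul(34730, Rational(-571649, 1394)) = Rational(-9926684885, 697)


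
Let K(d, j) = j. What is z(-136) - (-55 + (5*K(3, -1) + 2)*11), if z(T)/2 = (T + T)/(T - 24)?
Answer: 457/5 ≈ 91.400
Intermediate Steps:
z(T) = 4*T/(-24 + T) (z(T) = 2*((T + T)/(T - 24)) = 2*((2*T)/(-24 + T)) = 2*(2*T/(-24 + T)) = 4*T/(-24 + T))
z(-136) - (-55 + (5*K(3, -1) + 2)*11) = 4*(-136)/(-24 - 136) - (-55 + (5*(-1) + 2)*11) = 4*(-136)/(-160) - (-55 + (-5 + 2)*11) = 4*(-136)*(-1/160) - (-55 - 3*11) = 17/5 - (-55 - 33) = 17/5 - 1*(-88) = 17/5 + 88 = 457/5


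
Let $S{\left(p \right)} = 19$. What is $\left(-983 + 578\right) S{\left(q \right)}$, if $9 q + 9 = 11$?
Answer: $-7695$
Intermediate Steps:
$q = \frac{2}{9}$ ($q = -1 + \frac{1}{9} \cdot 11 = -1 + \frac{11}{9} = \frac{2}{9} \approx 0.22222$)
$\left(-983 + 578\right) S{\left(q \right)} = \left(-983 + 578\right) 19 = \left(-405\right) 19 = -7695$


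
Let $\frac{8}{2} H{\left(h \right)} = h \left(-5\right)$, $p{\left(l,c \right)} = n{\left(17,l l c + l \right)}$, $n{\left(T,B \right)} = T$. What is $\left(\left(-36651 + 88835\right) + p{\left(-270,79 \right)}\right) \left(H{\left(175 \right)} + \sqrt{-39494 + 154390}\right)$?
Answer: $- \frac{45675875}{4} + 208804 \sqrt{7181} \approx 6.2752 \cdot 10^{6}$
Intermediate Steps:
$p{\left(l,c \right)} = 17$
$H{\left(h \right)} = - \frac{5 h}{4}$ ($H{\left(h \right)} = \frac{h \left(-5\right)}{4} = \frac{\left(-5\right) h}{4} = - \frac{5 h}{4}$)
$\left(\left(-36651 + 88835\right) + p{\left(-270,79 \right)}\right) \left(H{\left(175 \right)} + \sqrt{-39494 + 154390}\right) = \left(\left(-36651 + 88835\right) + 17\right) \left(\left(- \frac{5}{4}\right) 175 + \sqrt{-39494 + 154390}\right) = \left(52184 + 17\right) \left(- \frac{875}{4} + \sqrt{114896}\right) = 52201 \left(- \frac{875}{4} + 4 \sqrt{7181}\right) = - \frac{45675875}{4} + 208804 \sqrt{7181}$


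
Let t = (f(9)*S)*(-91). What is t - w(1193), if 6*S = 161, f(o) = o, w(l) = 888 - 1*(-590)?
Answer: -46909/2 ≈ -23455.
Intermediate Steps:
w(l) = 1478 (w(l) = 888 + 590 = 1478)
S = 161/6 (S = (⅙)*161 = 161/6 ≈ 26.833)
t = -43953/2 (t = (9*(161/6))*(-91) = (483/2)*(-91) = -43953/2 ≈ -21977.)
t - w(1193) = -43953/2 - 1*1478 = -43953/2 - 1478 = -46909/2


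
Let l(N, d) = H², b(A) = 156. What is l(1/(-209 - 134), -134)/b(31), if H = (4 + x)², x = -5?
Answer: 1/156 ≈ 0.0064103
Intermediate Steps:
H = 1 (H = (4 - 5)² = (-1)² = 1)
l(N, d) = 1 (l(N, d) = 1² = 1)
l(1/(-209 - 134), -134)/b(31) = 1/156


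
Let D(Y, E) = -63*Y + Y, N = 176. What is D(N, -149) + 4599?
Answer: -6313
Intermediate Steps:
D(Y, E) = -62*Y
D(N, -149) + 4599 = -62*176 + 4599 = -10912 + 4599 = -6313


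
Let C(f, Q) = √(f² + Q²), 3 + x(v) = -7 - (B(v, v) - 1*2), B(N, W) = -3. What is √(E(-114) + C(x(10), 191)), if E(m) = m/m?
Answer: √(1 + √36506) ≈ 13.859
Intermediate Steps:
E(m) = 1
x(v) = -5 (x(v) = -3 + (-7 - (-3 - 1*2)) = -3 + (-7 - (-3 - 2)) = -3 + (-7 - 1*(-5)) = -3 + (-7 + 5) = -3 - 2 = -5)
C(f, Q) = √(Q² + f²)
√(E(-114) + C(x(10), 191)) = √(1 + √(191² + (-5)²)) = √(1 + √(36481 + 25)) = √(1 + √36506)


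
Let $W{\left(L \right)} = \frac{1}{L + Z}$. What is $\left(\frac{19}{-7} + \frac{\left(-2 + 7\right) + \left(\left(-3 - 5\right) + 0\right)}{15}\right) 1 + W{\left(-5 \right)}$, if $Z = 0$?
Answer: $- \frac{109}{35} \approx -3.1143$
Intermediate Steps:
$W{\left(L \right)} = \frac{1}{L}$ ($W{\left(L \right)} = \frac{1}{L + 0} = \frac{1}{L}$)
$\left(\frac{19}{-7} + \frac{\left(-2 + 7\right) + \left(\left(-3 - 5\right) + 0\right)}{15}\right) 1 + W{\left(-5 \right)} = \left(\frac{19}{-7} + \frac{\left(-2 + 7\right) + \left(\left(-3 - 5\right) + 0\right)}{15}\right) 1 + \frac{1}{-5} = \left(19 \left(- \frac{1}{7}\right) + \left(5 + \left(-8 + 0\right)\right) \frac{1}{15}\right) 1 - \frac{1}{5} = \left(- \frac{19}{7} + \left(5 - 8\right) \frac{1}{15}\right) 1 - \frac{1}{5} = \left(- \frac{19}{7} - \frac{1}{5}\right) 1 - \frac{1}{5} = \left(- \frac{102}{35}\right) 1 - \frac{1}{5} = - \frac{102}{35} - \frac{1}{5} = - \frac{109}{35}$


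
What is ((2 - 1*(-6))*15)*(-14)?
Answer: -1680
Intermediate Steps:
((2 - 1*(-6))*15)*(-14) = ((2 + 6)*15)*(-14) = (8*15)*(-14) = 120*(-14) = -1680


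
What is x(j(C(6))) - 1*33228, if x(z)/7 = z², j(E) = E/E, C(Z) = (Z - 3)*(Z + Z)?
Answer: -33221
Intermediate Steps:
C(Z) = 2*Z*(-3 + Z) (C(Z) = (-3 + Z)*(2*Z) = 2*Z*(-3 + Z))
j(E) = 1
x(z) = 7*z²
x(j(C(6))) - 1*33228 = 7*1² - 1*33228 = 7*1 - 33228 = 7 - 33228 = -33221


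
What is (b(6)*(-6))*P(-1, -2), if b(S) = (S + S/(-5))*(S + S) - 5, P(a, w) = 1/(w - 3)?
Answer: 1578/25 ≈ 63.120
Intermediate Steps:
P(a, w) = 1/(-3 + w)
b(S) = -5 + 8*S**2/5 (b(S) = (S + S*(-1/5))*(2*S) - 5 = (S - S/5)*(2*S) - 5 = (4*S/5)*(2*S) - 5 = 8*S**2/5 - 5 = -5 + 8*S**2/5)
(b(6)*(-6))*P(-1, -2) = ((-5 + (8/5)*6**2)*(-6))/(-3 - 2) = ((-5 + (8/5)*36)*(-6))/(-5) = ((-5 + 288/5)*(-6))*(-1/5) = ((263/5)*(-6))*(-1/5) = -1578/5*(-1/5) = 1578/25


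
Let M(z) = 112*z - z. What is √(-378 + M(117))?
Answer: 3*√1401 ≈ 112.29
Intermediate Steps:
M(z) = 111*z
√(-378 + M(117)) = √(-378 + 111*117) = √(-378 + 12987) = √12609 = 3*√1401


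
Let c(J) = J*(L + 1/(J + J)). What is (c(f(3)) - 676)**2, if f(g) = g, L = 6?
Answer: 1729225/4 ≈ 4.3231e+5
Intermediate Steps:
c(J) = J*(6 + 1/(2*J)) (c(J) = J*(6 + 1/(J + J)) = J*(6 + 1/(2*J)))
(c(f(3)) - 676)**2 = ((1/2 + 6*3) - 676)**2 = ((1/2 + 18) - 676)**2 = (37/2 - 676)**2 = (-1315/2)**2 = 1729225/4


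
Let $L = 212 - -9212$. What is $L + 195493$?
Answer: $204917$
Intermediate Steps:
$L = 9424$ ($L = 212 + 9212 = 9424$)
$L + 195493 = 9424 + 195493 = 204917$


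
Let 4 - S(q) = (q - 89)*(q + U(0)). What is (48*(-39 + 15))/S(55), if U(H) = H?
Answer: -576/937 ≈ -0.61473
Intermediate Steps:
S(q) = 4 - q*(-89 + q) (S(q) = 4 - (q - 89)*(q + 0) = 4 - (-89 + q)*q = 4 - q*(-89 + q))
(48*(-39 + 15))/S(55) = (48*(-39 + 15))/(4 - 1*55² + 89*55) = (48*(-24))/(4 - 1*3025 + 4895) = -1152/(4 - 3025 + 4895) = -1152/1874 = -1152*1/1874 = -576/937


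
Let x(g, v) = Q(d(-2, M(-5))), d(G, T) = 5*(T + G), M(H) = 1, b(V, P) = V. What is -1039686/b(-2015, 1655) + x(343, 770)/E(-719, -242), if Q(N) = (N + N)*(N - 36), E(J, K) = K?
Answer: 125388931/243815 ≈ 514.28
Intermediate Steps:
d(G, T) = 5*G + 5*T (d(G, T) = 5*(G + T) = 5*G + 5*T)
Q(N) = 2*N*(-36 + N) (Q(N) = (2*N)*(-36 + N) = 2*N*(-36 + N))
x(g, v) = 410 (x(g, v) = 2*(5*(-2) + 5*1)*(-36 + (5*(-2) + 5*1)) = 2*(-10 + 5)*(-36 + (-10 + 5)) = 2*(-5)*(-36 - 5) = 2*(-5)*(-41) = 410)
-1039686/b(-2015, 1655) + x(343, 770)/E(-719, -242) = -1039686/(-2015) + 410/(-242) = -1039686*(-1/2015) + 410*(-1/242) = 1039686/2015 - 205/121 = 125388931/243815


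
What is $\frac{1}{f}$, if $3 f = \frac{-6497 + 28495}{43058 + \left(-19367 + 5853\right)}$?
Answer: $\frac{44316}{10999} \approx 4.0291$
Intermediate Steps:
$f = \frac{10999}{44316}$ ($f = \frac{\left(-6497 + 28495\right) \frac{1}{43058 + \left(-19367 + 5853\right)}}{3} = \frac{21998 \frac{1}{43058 - 13514}}{3} = \frac{21998 \cdot \frac{1}{29544}}{3} = \frac{1}{3} \cdot \frac{10999}{14772} = \frac{10999}{44316} \approx 0.24819$)
$\frac{1}{f} = \frac{1}{\frac{10999}{44316}} = \frac{44316}{10999}$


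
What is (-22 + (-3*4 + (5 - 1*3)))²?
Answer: 1024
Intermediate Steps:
(-22 + (-3*4 + (5 - 1*3)))² = (-22 + (-12 + (5 - 3)))² = (-22 + (-12 + 2))² = (-22 - 10)² = (-32)² = 1024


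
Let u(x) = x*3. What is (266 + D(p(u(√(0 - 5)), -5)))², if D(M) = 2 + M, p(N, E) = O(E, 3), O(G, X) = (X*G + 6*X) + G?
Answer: 70756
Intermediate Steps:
O(G, X) = G + 6*X + G*X (O(G, X) = (G*X + 6*X) + G = (6*X + G*X) + G = G + 6*X + G*X)
u(x) = 3*x
p(N, E) = 18 + 4*E (p(N, E) = E + 6*3 + E*3 = E + 18 + 3*E = 18 + 4*E)
(266 + D(p(u(√(0 - 5)), -5)))² = (266 + (2 + (18 + 4*(-5))))² = (266 + (2 + (18 - 20)))² = (266 + (2 - 2))² = (266 + 0)² = 266² = 70756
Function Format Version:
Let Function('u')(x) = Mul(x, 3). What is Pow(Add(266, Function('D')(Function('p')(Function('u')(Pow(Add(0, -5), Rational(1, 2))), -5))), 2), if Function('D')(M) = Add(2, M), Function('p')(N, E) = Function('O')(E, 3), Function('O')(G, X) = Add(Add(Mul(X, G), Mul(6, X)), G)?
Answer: 70756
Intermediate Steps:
Function('O')(G, X) = Add(G, Mul(6, X), Mul(G, X)) (Function('O')(G, X) = Add(Add(Mul(G, X), Mul(6, X)), G) = Add(Add(Mul(6, X), Mul(G, X)), G) = Add(G, Mul(6, X), Mul(G, X)))
Function('u')(x) = Mul(3, x)
Function('p')(N, E) = Add(18, Mul(4, E)) (Function('p')(N, E) = Add(E, Mul(6, 3), Mul(E, 3)) = Add(E, 18, Mul(3, E)) = Add(18, Mul(4, E)))
Pow(Add(266, Function('D')(Function('p')(Function('u')(Pow(Add(0, -5), Rational(1, 2))), -5))), 2) = Pow(Add(266, Add(2, Add(18, Mul(4, -5)))), 2) = Pow(Add(266, Add(2, Add(18, -20))), 2) = Pow(Add(266, Add(2, -2)), 2) = Pow(Add(266, 0), 2) = Pow(266, 2) = 70756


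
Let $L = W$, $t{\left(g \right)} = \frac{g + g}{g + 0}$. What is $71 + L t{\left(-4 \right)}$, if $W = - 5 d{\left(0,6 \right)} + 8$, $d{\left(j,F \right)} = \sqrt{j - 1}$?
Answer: $87 - 10 i \approx 87.0 - 10.0 i$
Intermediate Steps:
$t{\left(g \right)} = 2$ ($t{\left(g \right)} = \frac{2 g}{g} = 2$)
$d{\left(j,F \right)} = \sqrt{-1 + j}$
$W = 8 - 5 i$ ($W = - 5 \sqrt{-1 + 0} + 8 = - 5 \sqrt{-1} + 8 = - 5 i + 8 = 8 - 5 i \approx 8.0 - 5.0 i$)
$L = 8 - 5 i \approx 8.0 - 5.0 i$
$71 + L t{\left(-4 \right)} = 71 + \left(8 - 5 i\right) 2 = 71 + \left(16 - 10 i\right) = 87 - 10 i$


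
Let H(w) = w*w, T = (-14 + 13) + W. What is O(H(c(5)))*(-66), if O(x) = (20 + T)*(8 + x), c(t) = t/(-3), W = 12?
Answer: -66154/3 ≈ -22051.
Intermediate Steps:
T = 11 (T = (-14 + 13) + 12 = -1 + 12 = 11)
c(t) = -t/3 (c(t) = t*(-1/3) = -t/3)
H(w) = w**2
O(x) = 248 + 31*x (O(x) = (20 + 11)*(8 + x) = 31*(8 + x) = 248 + 31*x)
O(H(c(5)))*(-66) = (248 + 31*(-1/3*5)**2)*(-66) = (248 + 31*(-5/3)**2)*(-66) = (248 + 31*(25/9))*(-66) = (248 + 775/9)*(-66) = (3007/9)*(-66) = -66154/3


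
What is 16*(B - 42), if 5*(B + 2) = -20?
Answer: -768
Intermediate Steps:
B = -6 (B = -2 + (⅕)*(-20) = -2 - 4 = -6)
16*(B - 42) = 16*(-6 - 42) = 16*(-48) = -768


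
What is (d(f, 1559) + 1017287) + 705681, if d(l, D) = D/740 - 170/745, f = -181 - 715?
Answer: 189974658811/110260 ≈ 1.7230e+6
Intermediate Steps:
f = -896
d(l, D) = -34/149 + D/740 (d(l, D) = D*(1/740) - 170*1/745 = D/740 - 34/149 = -34/149 + D/740)
(d(f, 1559) + 1017287) + 705681 = ((-34/149 + (1/740)*1559) + 1017287) + 705681 = ((-34/149 + 1559/740) + 1017287) + 705681 = (207131/110260 + 1017287) + 705681 = 112166271751/110260 + 705681 = 189974658811/110260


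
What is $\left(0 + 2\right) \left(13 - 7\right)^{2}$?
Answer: $72$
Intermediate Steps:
$\left(0 + 2\right) \left(13 - 7\right)^{2} = 2 \left(13 - 7\right)^{2} = 2 \cdot 6^{2} = 2 \cdot 36 = 72$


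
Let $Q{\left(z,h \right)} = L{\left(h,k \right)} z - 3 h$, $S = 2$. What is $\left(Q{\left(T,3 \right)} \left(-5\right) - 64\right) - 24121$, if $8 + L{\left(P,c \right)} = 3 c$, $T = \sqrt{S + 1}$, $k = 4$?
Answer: $-24140 - 20 \sqrt{3} \approx -24175.0$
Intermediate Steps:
$T = \sqrt{3}$ ($T = \sqrt{2 + 1} = \sqrt{3} \approx 1.732$)
$L{\left(P,c \right)} = -8 + 3 c$
$Q{\left(z,h \right)} = - 3 h + 4 z$ ($Q{\left(z,h \right)} = \left(-8 + 3 \cdot 4\right) z - 3 h = \left(-8 + 12\right) z - 3 h = 4 z - 3 h = - 3 h + 4 z$)
$\left(Q{\left(T,3 \right)} \left(-5\right) - 64\right) - 24121 = \left(\left(\left(-3\right) 3 + 4 \sqrt{3}\right) \left(-5\right) - 64\right) - 24121 = \left(\left(-9 + 4 \sqrt{3}\right) \left(-5\right) - 64\right) - 24121 = \left(\left(45 - 20 \sqrt{3}\right) - 64\right) - 24121 = \left(-19 - 20 \sqrt{3}\right) - 24121 = -24140 - 20 \sqrt{3}$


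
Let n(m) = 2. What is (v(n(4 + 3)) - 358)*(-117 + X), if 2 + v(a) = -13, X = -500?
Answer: 230141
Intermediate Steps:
v(a) = -15 (v(a) = -2 - 13 = -15)
(v(n(4 + 3)) - 358)*(-117 + X) = (-15 - 358)*(-117 - 500) = -373*(-617) = 230141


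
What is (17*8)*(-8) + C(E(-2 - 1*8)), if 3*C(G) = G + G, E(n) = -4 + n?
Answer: -3292/3 ≈ -1097.3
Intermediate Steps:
C(G) = 2*G/3 (C(G) = (G + G)/3 = (2*G)/3 = 2*G/3)
(17*8)*(-8) + C(E(-2 - 1*8)) = (17*8)*(-8) + 2*(-4 + (-2 - 1*8))/3 = 136*(-8) + 2*(-4 + (-2 - 8))/3 = -1088 + 2*(-4 - 10)/3 = -1088 + (⅔)*(-14) = -1088 - 28/3 = -3292/3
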